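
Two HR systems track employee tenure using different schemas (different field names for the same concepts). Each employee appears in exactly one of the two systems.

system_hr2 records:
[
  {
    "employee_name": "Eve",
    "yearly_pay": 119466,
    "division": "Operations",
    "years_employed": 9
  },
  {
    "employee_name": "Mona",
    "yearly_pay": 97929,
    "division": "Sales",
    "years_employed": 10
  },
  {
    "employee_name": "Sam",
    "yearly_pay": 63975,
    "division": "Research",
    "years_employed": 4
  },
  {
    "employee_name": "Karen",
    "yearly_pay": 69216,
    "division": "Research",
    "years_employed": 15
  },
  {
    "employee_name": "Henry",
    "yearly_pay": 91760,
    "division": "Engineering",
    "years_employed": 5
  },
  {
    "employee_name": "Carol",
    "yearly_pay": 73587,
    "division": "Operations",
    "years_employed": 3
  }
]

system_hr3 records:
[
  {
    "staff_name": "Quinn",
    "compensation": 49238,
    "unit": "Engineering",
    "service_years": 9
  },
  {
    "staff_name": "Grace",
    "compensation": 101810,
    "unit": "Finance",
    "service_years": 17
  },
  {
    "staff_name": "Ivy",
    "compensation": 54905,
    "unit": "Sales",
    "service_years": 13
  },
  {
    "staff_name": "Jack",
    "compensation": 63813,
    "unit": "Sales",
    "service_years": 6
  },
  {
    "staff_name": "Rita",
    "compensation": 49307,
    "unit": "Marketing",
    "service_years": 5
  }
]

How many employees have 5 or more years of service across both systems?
9

Reconcile schemas: "years_employed" (system_hr2) = "service_years" (system_hr3) = years of service

From system_hr2: 4 employees with >= 5 years
From system_hr3: 5 employees with >= 5 years

Total: 4 + 5 = 9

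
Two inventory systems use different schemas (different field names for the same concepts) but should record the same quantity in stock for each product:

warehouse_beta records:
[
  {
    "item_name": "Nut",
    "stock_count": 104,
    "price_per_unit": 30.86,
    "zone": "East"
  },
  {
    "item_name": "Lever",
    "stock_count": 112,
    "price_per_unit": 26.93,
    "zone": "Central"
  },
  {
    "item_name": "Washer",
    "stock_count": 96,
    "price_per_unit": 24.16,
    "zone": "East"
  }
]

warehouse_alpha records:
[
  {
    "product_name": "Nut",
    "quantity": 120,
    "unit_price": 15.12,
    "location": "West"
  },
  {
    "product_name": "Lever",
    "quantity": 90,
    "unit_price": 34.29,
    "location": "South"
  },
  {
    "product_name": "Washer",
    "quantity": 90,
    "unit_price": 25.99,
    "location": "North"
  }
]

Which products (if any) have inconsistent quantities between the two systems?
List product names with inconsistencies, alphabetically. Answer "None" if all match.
Lever, Nut, Washer

Schema mappings:
- "item_name" (warehouse_beta) = "product_name" (warehouse_alpha) = product name
- "stock_count" (warehouse_beta) = "quantity" (warehouse_alpha) = quantity

Comparison:
  Nut: 104 vs 120 - MISMATCH
  Lever: 112 vs 90 - MISMATCH
  Washer: 96 vs 90 - MISMATCH

Products with inconsistencies: Lever, Nut, Washer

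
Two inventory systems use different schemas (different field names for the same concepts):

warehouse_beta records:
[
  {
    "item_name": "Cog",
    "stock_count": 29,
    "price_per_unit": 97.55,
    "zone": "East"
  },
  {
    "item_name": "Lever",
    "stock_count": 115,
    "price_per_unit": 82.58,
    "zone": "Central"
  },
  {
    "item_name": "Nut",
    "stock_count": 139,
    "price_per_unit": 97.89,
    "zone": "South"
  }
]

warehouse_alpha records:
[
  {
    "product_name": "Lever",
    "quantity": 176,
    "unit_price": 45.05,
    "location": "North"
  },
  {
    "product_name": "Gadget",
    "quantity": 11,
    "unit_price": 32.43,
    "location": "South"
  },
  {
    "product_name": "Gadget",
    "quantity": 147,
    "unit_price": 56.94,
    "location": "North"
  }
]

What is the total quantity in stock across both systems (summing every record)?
617

To reconcile these schemas, identify the field holding the quantity in stock in each system:
1. In warehouse_beta it is "stock_count"
2. In warehouse_alpha it is "quantity"

From warehouse_beta: 29 + 115 + 139 = 283
From warehouse_alpha: 176 + 11 + 147 = 334

Total: 283 + 334 = 617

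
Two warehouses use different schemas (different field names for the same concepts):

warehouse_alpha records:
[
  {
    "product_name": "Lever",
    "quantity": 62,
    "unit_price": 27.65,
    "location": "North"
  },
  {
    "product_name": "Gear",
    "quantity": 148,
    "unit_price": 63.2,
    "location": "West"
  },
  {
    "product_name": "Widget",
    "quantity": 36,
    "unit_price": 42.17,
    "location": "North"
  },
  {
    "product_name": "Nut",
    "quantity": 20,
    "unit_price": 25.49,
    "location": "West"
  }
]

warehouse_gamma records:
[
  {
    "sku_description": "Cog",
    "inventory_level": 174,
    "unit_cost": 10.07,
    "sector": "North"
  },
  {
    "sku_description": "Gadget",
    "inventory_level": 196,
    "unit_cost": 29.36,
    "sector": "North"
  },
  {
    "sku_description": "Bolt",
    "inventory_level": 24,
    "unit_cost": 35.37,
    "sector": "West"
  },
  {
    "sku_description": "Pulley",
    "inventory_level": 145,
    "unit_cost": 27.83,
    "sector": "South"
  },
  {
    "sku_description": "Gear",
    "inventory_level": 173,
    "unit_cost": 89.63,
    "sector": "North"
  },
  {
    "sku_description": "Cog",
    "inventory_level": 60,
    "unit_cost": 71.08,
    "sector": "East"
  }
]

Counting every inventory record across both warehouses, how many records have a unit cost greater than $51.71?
3

Schema mapping: "unit_price" (warehouse_alpha) = "unit_cost" (warehouse_gamma) = unit cost

Records > $51.71 in warehouse_alpha: 1
Records > $51.71 in warehouse_gamma: 2

Total count: 1 + 2 = 3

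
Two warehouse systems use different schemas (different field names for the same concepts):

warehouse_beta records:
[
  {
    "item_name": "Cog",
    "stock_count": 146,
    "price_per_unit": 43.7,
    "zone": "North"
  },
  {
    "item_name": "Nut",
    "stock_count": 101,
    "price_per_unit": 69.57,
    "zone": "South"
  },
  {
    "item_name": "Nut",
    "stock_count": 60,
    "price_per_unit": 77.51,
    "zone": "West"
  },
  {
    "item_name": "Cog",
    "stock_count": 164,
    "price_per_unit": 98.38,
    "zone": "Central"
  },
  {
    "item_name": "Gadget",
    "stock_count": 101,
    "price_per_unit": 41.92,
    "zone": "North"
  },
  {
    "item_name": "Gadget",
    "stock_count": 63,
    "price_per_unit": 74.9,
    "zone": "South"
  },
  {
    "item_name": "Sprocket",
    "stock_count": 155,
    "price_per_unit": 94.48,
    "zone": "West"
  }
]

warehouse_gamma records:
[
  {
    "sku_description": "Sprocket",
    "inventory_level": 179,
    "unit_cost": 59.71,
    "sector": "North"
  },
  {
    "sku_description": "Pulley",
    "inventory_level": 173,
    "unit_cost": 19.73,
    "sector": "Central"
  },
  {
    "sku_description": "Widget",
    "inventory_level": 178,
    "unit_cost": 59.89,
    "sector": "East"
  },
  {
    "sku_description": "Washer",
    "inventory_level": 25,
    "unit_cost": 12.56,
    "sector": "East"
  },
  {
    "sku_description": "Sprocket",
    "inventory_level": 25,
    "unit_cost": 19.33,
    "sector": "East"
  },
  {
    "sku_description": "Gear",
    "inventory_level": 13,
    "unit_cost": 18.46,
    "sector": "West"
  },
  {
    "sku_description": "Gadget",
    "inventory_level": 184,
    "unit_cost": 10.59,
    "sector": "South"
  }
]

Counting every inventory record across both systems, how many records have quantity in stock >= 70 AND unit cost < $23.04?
2

Schema mappings:
- "stock_count" (warehouse_beta) = "inventory_level" (warehouse_gamma) = quantity
- "price_per_unit" (warehouse_beta) = "unit_cost" (warehouse_gamma) = unit cost

Records meeting both conditions in warehouse_beta: 0
Records meeting both conditions in warehouse_gamma: 2

Total: 0 + 2 = 2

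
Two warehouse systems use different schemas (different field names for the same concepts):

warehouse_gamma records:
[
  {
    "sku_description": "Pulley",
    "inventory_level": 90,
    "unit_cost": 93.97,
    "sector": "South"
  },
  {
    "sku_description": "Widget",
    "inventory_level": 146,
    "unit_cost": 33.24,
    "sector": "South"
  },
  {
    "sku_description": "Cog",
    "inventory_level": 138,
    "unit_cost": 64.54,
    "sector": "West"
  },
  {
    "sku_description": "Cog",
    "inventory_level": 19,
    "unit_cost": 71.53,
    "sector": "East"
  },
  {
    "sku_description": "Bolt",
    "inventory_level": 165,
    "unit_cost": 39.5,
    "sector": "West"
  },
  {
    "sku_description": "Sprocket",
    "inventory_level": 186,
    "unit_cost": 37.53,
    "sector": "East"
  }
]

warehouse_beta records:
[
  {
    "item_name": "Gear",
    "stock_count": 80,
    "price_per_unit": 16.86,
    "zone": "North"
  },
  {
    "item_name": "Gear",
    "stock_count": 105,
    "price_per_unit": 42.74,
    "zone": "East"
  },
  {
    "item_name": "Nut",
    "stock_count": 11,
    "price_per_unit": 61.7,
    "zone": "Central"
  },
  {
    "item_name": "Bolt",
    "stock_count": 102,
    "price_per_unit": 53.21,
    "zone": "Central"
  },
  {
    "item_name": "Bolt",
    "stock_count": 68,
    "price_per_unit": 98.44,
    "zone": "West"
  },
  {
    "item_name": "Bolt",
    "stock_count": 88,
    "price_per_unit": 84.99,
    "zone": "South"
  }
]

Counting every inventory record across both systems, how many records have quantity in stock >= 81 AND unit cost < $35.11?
1

Schema mappings:
- "inventory_level" (warehouse_gamma) = "stock_count" (warehouse_beta) = quantity
- "unit_cost" (warehouse_gamma) = "price_per_unit" (warehouse_beta) = unit cost

Records meeting both conditions in warehouse_gamma: 1
Records meeting both conditions in warehouse_beta: 0

Total: 1 + 0 = 1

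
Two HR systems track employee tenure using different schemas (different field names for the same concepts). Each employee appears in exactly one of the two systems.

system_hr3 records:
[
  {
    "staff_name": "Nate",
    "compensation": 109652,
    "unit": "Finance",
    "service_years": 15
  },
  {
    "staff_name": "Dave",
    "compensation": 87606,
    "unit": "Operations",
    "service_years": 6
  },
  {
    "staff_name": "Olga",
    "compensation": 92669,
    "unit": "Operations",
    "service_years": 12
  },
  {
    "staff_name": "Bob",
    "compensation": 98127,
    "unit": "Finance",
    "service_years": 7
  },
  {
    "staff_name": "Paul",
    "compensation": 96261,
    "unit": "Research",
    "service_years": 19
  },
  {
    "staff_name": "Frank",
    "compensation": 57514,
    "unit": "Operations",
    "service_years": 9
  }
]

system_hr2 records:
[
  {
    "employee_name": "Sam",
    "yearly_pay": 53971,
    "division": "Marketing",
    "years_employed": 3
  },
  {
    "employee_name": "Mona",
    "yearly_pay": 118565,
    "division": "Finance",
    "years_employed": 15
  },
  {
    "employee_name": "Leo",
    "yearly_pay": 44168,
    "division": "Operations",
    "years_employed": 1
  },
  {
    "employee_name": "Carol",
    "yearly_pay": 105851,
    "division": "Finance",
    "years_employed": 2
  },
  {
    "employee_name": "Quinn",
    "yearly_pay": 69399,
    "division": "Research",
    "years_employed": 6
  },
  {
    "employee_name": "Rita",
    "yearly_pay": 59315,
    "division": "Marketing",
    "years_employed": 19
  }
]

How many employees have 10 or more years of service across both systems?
5

Reconcile schemas: "service_years" (system_hr3) = "years_employed" (system_hr2) = years of service

From system_hr3: 3 employees with >= 10 years
From system_hr2: 2 employees with >= 10 years

Total: 3 + 2 = 5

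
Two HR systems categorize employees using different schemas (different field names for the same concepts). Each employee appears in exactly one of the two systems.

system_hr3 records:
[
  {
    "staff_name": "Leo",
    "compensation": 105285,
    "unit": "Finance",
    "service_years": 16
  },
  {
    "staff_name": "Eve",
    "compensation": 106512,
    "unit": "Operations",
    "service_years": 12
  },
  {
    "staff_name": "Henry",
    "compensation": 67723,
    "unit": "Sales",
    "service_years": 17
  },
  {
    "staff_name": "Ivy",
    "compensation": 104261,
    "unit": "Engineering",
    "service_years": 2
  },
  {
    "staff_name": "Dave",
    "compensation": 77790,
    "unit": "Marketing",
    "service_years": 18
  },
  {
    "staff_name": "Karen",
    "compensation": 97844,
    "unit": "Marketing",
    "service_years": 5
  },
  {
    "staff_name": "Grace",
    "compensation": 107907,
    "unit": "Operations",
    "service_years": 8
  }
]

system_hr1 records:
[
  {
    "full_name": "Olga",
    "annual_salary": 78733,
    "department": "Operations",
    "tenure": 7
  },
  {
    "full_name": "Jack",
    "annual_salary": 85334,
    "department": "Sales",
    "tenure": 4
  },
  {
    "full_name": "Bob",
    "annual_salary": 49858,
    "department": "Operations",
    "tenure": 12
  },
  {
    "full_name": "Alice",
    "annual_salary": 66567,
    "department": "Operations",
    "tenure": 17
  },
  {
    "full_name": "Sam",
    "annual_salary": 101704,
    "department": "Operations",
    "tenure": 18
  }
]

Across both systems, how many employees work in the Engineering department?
1

Schema mapping: "unit" (system_hr3) = "department" (system_hr1) = department

Engineering employees in system_hr3: 1
Engineering employees in system_hr1: 0

Total in Engineering: 1 + 0 = 1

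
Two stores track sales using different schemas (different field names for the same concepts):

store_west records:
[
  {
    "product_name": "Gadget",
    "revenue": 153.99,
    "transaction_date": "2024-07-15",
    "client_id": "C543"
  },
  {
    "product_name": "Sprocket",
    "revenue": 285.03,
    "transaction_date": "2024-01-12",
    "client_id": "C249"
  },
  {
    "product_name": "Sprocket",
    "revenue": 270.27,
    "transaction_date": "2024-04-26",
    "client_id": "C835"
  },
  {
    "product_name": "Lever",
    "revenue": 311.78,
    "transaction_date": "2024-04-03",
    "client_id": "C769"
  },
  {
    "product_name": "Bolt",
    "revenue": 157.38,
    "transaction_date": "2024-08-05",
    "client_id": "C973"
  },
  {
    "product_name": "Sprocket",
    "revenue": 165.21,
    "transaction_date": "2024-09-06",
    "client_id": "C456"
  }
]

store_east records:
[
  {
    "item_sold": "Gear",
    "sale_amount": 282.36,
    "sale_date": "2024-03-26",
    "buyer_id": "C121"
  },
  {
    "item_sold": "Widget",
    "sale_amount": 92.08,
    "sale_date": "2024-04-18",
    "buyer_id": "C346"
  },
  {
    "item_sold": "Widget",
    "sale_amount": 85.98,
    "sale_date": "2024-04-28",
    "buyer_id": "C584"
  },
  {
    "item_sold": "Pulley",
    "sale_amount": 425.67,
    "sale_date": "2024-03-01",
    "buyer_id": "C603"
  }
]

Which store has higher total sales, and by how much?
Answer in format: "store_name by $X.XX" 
store_west by $457.57

Schema mapping: "revenue" (store_west) = "sale_amount" (store_east) = sale amount

Total for store_west: 1343.66
Total for store_east: 886.09

Difference: |1343.66 - 886.09| = 457.57
store_west has higher sales by $457.57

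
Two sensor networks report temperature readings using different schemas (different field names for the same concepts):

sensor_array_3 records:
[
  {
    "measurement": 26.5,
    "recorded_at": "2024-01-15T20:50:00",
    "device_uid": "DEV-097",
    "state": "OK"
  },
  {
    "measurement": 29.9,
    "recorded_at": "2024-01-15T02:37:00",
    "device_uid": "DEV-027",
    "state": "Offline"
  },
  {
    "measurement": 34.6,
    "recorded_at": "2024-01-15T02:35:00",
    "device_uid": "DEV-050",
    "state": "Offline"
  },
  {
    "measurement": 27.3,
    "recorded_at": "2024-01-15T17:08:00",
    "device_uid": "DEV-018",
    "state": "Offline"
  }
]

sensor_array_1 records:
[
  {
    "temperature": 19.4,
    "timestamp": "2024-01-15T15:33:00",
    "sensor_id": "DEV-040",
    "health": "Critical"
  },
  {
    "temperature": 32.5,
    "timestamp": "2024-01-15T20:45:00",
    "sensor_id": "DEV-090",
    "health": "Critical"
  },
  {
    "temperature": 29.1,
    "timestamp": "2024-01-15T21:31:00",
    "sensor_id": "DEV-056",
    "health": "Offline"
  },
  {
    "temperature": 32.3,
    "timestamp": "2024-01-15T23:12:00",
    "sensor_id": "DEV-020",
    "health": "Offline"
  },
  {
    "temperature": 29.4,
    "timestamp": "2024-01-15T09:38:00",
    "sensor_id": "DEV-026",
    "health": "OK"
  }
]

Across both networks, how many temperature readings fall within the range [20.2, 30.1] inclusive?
5

Schema mapping: "measurement" (sensor_array_3) = "temperature" (sensor_array_1) = temperature

Readings in [20.2, 30.1] from sensor_array_3: 3
Readings in [20.2, 30.1] from sensor_array_1: 2

Total count: 3 + 2 = 5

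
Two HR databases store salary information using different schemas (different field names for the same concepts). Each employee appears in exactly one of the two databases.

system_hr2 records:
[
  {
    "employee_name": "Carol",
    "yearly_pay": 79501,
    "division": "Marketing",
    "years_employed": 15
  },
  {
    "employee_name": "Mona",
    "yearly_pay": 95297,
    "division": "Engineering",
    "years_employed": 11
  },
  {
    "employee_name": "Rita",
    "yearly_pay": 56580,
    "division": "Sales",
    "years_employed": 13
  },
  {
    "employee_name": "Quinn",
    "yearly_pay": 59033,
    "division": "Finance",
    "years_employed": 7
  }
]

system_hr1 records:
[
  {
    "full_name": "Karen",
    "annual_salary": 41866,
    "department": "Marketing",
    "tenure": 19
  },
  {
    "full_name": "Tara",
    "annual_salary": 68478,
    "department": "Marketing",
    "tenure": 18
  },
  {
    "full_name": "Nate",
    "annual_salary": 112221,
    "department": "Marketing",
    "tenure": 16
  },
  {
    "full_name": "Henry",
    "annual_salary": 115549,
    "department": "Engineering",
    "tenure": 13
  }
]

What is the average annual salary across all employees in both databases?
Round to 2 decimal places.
78565.63

Schema mapping: "yearly_pay" (system_hr2) = "annual_salary" (system_hr1) = annual salary

All salaries: [79501, 95297, 56580, 59033, 41866, 68478, 112221, 115549]
Sum: 628525
Count: 8
Average: 628525 / 8 = 78565.63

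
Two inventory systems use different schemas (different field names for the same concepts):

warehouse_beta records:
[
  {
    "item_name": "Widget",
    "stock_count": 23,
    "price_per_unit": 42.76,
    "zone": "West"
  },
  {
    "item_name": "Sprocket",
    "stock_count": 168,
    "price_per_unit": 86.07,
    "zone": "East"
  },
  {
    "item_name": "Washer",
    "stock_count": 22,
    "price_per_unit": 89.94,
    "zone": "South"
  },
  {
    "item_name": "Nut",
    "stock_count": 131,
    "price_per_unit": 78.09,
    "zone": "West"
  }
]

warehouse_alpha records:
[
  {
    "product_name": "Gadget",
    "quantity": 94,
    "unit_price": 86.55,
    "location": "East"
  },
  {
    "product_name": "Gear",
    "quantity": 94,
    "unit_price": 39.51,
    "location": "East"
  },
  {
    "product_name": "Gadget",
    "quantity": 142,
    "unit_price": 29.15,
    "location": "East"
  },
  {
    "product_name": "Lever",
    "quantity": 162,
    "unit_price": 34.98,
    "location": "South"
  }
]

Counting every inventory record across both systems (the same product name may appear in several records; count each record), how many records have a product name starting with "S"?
1

Schema mapping: "item_name" (warehouse_beta) = "product_name" (warehouse_alpha) = product name

Records with product name starting with "S" in warehouse_beta: 1
Records with product name starting with "S" in warehouse_alpha: 0

Total: 1 + 0 = 1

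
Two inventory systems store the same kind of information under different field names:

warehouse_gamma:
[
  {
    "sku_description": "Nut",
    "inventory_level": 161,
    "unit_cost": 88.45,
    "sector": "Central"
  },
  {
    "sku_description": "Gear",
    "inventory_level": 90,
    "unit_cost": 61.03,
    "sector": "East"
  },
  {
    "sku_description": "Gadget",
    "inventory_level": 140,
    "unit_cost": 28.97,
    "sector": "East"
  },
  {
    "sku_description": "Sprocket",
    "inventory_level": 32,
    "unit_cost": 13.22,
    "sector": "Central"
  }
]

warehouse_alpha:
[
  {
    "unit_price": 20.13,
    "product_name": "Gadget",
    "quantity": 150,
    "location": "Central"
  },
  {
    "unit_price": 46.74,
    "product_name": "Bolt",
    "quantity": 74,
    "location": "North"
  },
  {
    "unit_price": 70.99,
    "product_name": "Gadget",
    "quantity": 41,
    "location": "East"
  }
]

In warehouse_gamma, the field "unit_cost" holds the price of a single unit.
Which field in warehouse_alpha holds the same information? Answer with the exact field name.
unit_price

In warehouse_gamma, "unit_cost" holds the price of a single unit.
The fields in warehouse_alpha are: "unit_price", "product_name", "quantity", "location".
"unit_price" is the match: the name refers to the same concept and its values are decimal currency amounts (e.g. 20.13, 46.74).
The other fields ("product_name", "quantity", "location") hold different kinds of data.

So "unit_cost" in warehouse_gamma corresponds to "unit_price" in warehouse_alpha.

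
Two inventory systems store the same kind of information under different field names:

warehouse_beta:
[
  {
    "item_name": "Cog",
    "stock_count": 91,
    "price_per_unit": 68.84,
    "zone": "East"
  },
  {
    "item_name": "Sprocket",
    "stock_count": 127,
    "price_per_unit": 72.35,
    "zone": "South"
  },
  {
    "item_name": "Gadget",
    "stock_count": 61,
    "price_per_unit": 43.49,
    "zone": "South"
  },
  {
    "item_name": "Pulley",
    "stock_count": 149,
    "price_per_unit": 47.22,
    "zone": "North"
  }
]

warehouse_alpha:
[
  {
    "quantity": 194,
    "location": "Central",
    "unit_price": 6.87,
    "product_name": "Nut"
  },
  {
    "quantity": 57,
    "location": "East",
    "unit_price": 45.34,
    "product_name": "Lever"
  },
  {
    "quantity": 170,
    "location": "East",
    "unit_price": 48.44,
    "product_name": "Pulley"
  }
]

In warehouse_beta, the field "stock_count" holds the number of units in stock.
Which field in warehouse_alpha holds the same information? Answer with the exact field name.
quantity

In warehouse_beta, "stock_count" holds the number of units in stock.
The fields in warehouse_alpha are: "quantity", "location", "unit_price", "product_name".
"quantity" is the match: the name refers to the same concept and its values are whole-number counts (e.g. 194, 57).
The other fields ("location", "unit_price", "product_name") hold different kinds of data.

So "stock_count" in warehouse_beta corresponds to "quantity" in warehouse_alpha.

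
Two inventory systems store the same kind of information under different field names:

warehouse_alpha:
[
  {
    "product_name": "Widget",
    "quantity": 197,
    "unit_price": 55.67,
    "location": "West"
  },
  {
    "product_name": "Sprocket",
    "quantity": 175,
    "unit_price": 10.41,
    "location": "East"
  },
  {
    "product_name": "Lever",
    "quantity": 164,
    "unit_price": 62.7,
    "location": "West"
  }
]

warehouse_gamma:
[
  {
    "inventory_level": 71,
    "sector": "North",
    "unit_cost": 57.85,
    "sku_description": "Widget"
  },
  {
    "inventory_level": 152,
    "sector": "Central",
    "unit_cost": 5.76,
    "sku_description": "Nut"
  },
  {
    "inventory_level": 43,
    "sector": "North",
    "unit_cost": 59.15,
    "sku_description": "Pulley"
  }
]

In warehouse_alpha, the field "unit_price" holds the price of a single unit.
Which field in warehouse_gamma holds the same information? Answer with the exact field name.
unit_cost

In warehouse_alpha, "unit_price" holds the price of a single unit.
The fields in warehouse_gamma are: "inventory_level", "sector", "unit_cost", "sku_description".
"unit_cost" is the match: the name refers to the same concept and its values are decimal currency amounts (e.g. 57.85, 5.76).
The other fields ("inventory_level", "sector", "sku_description") hold different kinds of data.

So "unit_price" in warehouse_alpha corresponds to "unit_cost" in warehouse_gamma.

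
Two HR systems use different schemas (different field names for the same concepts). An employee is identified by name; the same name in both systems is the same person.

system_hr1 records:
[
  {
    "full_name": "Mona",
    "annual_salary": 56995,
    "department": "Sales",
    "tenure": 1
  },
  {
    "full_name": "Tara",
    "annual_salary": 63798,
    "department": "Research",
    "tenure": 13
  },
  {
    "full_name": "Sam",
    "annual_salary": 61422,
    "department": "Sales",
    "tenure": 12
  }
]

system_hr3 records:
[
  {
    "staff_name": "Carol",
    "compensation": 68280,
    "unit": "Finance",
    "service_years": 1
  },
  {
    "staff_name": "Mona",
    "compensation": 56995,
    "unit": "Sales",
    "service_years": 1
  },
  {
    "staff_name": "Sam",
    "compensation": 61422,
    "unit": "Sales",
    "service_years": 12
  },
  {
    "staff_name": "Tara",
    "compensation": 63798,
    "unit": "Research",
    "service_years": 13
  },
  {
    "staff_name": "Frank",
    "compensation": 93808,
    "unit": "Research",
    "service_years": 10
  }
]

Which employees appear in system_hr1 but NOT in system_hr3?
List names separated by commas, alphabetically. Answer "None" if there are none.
None

Schema mapping: "full_name" (system_hr1) = "staff_name" (system_hr3) = employee name

Names in system_hr1: ['Mona', 'Sam', 'Tara']
Names in system_hr3: ['Carol', 'Frank', 'Mona', 'Sam', 'Tara']

In system_hr1 but not system_hr3: None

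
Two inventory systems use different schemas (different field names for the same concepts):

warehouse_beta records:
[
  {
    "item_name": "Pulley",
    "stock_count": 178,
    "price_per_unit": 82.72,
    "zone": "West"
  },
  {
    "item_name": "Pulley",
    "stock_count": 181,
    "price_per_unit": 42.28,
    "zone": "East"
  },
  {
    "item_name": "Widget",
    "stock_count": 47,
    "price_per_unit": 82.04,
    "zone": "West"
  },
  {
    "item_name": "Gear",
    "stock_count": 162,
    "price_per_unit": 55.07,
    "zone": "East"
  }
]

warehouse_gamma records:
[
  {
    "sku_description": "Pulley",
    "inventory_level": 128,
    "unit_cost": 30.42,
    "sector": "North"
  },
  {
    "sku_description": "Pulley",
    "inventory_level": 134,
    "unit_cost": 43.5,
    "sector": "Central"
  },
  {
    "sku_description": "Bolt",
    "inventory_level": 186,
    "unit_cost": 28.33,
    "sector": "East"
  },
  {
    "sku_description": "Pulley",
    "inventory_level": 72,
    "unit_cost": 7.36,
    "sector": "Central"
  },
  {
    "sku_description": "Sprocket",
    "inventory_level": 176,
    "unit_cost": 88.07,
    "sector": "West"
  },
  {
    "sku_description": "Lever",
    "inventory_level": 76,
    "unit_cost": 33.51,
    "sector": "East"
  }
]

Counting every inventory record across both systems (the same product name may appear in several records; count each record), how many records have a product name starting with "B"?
1

Schema mapping: "item_name" (warehouse_beta) = "sku_description" (warehouse_gamma) = product name

Records with product name starting with "B" in warehouse_beta: 0
Records with product name starting with "B" in warehouse_gamma: 1

Total: 0 + 1 = 1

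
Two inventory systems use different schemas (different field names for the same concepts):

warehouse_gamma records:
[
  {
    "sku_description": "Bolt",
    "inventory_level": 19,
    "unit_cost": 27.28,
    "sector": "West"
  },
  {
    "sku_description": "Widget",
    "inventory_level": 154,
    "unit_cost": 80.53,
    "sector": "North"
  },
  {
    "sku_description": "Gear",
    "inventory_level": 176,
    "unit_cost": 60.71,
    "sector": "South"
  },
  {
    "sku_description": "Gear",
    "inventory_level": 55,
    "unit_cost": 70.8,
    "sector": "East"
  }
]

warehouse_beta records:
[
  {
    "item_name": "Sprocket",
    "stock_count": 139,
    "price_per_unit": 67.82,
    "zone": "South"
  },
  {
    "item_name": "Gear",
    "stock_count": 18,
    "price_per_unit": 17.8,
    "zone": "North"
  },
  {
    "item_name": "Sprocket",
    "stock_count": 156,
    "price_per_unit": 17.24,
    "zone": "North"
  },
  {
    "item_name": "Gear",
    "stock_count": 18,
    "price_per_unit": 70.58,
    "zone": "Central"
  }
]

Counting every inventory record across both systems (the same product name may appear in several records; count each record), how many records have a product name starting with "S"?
2

Schema mapping: "sku_description" (warehouse_gamma) = "item_name" (warehouse_beta) = product name

Records with product name starting with "S" in warehouse_gamma: 0
Records with product name starting with "S" in warehouse_beta: 2

Total: 0 + 2 = 2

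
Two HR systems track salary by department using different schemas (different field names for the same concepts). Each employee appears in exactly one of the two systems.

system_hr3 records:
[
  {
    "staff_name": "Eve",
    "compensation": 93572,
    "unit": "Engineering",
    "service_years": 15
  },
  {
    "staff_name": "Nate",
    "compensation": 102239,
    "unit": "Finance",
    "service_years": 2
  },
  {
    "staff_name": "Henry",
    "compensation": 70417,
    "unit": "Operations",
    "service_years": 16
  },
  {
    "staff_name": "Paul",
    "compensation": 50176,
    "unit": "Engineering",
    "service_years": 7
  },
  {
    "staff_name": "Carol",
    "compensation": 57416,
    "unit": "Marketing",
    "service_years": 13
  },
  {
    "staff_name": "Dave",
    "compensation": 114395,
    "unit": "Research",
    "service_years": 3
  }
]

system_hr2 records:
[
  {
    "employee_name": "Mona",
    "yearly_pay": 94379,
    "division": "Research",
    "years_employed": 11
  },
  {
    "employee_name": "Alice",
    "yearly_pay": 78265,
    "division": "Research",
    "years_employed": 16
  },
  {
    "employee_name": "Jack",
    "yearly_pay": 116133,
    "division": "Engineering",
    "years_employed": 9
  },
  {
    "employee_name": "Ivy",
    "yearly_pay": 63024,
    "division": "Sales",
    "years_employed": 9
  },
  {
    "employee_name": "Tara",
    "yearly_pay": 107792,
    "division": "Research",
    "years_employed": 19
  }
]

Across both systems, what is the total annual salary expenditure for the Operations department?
70417

Schema mappings:
- "unit" (system_hr3) = "division" (system_hr2) = department
- "compensation" (system_hr3) = "yearly_pay" (system_hr2) = salary

Operations salaries from system_hr3: 70417
Operations salaries from system_hr2: 0

Total: 70417 + 0 = 70417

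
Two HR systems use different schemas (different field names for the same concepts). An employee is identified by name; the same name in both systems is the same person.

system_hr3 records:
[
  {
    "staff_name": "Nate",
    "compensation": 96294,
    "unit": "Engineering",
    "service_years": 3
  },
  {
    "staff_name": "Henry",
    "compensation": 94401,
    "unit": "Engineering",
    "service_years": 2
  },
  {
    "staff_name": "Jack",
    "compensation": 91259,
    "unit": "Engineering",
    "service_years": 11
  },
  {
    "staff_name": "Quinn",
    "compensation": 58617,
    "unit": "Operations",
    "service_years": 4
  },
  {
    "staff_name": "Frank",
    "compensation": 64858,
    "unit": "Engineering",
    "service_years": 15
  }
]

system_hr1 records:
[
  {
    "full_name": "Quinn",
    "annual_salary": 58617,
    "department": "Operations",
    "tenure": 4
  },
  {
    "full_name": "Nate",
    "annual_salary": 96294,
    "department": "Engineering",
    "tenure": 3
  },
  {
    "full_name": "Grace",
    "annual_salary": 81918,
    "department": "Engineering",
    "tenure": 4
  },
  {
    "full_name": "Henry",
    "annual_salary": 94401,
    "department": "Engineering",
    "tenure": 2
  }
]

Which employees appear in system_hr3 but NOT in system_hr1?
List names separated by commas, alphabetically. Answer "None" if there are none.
Frank, Jack

Schema mapping: "staff_name" (system_hr3) = "full_name" (system_hr1) = employee name

Names in system_hr3: ['Frank', 'Henry', 'Jack', 'Nate', 'Quinn']
Names in system_hr1: ['Grace', 'Henry', 'Nate', 'Quinn']

In system_hr3 but not system_hr1: ['Frank', 'Jack']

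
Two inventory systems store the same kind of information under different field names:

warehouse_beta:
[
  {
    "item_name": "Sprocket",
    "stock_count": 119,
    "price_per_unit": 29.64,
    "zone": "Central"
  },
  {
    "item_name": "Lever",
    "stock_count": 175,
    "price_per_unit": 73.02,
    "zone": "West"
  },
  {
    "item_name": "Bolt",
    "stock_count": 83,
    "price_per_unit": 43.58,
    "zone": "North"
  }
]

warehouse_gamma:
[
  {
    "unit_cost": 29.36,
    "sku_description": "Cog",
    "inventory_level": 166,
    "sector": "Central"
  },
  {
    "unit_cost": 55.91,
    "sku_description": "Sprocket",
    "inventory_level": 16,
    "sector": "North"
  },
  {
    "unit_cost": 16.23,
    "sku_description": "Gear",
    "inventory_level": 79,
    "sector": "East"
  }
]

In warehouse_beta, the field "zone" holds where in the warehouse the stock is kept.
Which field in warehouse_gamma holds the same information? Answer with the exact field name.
sector

In warehouse_beta, "zone" holds where in the warehouse the stock is kept.
The fields in warehouse_gamma are: "unit_cost", "sku_description", "inventory_level", "sector".
"sector" is the match: the name refers to the same concept and its values are area labels (e.g. 'Central', 'East').
The other fields ("unit_cost", "sku_description", "inventory_level") hold different kinds of data.

So "zone" in warehouse_beta corresponds to "sector" in warehouse_gamma.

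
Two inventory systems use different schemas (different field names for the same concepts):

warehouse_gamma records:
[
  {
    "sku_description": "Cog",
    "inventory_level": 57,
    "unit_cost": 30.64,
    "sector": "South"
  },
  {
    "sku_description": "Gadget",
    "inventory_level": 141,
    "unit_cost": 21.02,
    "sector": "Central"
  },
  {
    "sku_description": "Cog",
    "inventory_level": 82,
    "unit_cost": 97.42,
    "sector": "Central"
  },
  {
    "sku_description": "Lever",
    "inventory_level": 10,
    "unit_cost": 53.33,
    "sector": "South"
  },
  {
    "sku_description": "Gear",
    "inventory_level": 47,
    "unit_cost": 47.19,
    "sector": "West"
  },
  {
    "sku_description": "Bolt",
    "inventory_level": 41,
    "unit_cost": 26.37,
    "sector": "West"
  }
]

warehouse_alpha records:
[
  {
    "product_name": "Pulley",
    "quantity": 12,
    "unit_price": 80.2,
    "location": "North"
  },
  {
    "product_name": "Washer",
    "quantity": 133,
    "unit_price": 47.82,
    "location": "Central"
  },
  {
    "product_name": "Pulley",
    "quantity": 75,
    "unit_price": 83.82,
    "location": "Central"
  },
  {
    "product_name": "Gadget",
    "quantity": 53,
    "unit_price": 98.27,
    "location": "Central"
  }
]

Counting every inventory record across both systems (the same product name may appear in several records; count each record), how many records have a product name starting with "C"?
2

Schema mapping: "sku_description" (warehouse_gamma) = "product_name" (warehouse_alpha) = product name

Records with product name starting with "C" in warehouse_gamma: 2
Records with product name starting with "C" in warehouse_alpha: 0

Total: 2 + 0 = 2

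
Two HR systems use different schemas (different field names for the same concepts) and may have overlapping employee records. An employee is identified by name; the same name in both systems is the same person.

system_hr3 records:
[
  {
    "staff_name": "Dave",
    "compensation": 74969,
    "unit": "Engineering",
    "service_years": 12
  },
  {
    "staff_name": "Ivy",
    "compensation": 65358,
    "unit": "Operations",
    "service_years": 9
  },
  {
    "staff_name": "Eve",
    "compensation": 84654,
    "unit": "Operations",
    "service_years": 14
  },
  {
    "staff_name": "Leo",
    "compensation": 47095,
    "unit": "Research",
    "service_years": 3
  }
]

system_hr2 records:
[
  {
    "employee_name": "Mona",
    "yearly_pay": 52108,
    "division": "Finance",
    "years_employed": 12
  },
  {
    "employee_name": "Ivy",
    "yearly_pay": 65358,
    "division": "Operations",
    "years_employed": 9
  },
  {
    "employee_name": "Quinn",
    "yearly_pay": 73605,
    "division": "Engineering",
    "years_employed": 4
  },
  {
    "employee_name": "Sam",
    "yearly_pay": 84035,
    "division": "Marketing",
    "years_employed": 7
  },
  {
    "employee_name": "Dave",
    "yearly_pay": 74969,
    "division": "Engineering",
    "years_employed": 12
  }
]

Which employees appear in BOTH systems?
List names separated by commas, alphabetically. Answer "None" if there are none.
Dave, Ivy

Schema mapping: "staff_name" (system_hr3) = "employee_name" (system_hr2) = employee name

Names in system_hr3: ['Dave', 'Eve', 'Ivy', 'Leo']
Names in system_hr2: ['Dave', 'Ivy', 'Mona', 'Quinn', 'Sam']

Intersection: ['Dave', 'Ivy']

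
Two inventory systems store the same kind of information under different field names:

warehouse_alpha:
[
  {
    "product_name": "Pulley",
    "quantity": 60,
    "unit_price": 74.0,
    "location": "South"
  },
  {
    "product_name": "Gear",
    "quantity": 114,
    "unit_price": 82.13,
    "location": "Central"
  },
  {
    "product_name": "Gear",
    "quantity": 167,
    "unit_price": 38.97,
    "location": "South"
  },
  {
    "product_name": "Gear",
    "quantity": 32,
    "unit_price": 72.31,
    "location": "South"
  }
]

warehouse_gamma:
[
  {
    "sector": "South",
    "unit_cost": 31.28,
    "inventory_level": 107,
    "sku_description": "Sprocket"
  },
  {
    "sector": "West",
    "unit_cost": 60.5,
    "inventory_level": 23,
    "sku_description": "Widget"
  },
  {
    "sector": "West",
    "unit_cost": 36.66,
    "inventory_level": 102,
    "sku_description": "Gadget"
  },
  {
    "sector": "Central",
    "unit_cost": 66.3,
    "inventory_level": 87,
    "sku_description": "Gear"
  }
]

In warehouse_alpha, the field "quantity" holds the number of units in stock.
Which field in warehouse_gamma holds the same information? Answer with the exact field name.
inventory_level

In warehouse_alpha, "quantity" holds the number of units in stock.
The fields in warehouse_gamma are: "sector", "unit_cost", "inventory_level", "sku_description".
"inventory_level" is the match: the name refers to the same concept and its values are whole-number counts (e.g. 107, 23).
The other fields ("sector", "unit_cost", "sku_description") hold different kinds of data.

So "quantity" in warehouse_alpha corresponds to "inventory_level" in warehouse_gamma.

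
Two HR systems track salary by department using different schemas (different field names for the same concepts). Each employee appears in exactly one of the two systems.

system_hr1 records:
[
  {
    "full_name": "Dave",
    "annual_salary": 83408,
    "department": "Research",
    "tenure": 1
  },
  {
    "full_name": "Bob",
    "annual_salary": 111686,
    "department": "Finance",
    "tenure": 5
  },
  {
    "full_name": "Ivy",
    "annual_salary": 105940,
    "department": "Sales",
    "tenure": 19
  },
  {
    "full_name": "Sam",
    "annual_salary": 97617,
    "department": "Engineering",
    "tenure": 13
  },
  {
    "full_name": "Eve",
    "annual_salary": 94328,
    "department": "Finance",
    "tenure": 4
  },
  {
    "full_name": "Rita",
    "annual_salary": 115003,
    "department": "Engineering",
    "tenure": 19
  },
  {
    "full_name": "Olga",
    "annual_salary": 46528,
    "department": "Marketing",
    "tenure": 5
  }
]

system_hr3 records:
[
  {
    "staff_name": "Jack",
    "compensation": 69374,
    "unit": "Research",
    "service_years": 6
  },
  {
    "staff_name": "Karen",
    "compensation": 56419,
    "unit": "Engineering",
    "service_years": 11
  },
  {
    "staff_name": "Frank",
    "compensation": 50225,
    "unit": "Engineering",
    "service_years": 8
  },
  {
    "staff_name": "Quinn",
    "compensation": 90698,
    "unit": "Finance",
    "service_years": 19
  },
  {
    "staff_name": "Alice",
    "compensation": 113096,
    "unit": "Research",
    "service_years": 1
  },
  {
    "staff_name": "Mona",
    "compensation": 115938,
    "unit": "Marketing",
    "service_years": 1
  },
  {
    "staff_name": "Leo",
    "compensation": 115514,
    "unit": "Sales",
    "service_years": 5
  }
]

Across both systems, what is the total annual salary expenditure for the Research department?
265878

Schema mappings:
- "department" (system_hr1) = "unit" (system_hr3) = department
- "annual_salary" (system_hr1) = "compensation" (system_hr3) = salary

Research salaries from system_hr1: 83408
Research salaries from system_hr3: 182470

Total: 83408 + 182470 = 265878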